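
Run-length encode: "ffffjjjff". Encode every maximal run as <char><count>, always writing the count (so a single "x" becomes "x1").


String: "ffffjjjff"
Scanning for consecutive runs:
  'f' x 4
  'j' x 3
  'f' x 2
RLE = "f4j3f2"


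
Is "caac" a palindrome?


Word: "caac"
Reversed: "caac"
Forward == Backward? caac == caac
Palindrome = Yes


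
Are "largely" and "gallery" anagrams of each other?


Word 1: "largely" → sorted: aegllry
Word 2: "gallery" → sorted: aegllry
Same letters? aegllry == aegllry
Anagram = Yes


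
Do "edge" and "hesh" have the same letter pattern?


Pattern of "edge": [0, 1, 2, 0]
Pattern of "hesh": [0, 1, 2, 0]
Patterns match
Same pattern = Yes


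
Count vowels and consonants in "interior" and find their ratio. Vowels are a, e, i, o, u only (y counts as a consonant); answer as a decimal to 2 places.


Word: "interior"
Vowels (a,e,i,o,u): 4
Consonants: 4
Ratio = 4/4
= 1.00


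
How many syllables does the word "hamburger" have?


Word: "hamburger"
Syllable breakdown: ham | bur | ger
Counting: 3 parts
= 3 syllables


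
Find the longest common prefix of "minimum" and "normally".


Word 1: "minimum"
Word 2: "normally"
Comparing from start:
  Pos 0: 'm' != 'n' (stop)
LCP = "" (length 0)


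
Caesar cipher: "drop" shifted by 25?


Word: "drop"
Shift: 25
Each letter → (letter + shift) mod 26:
  'd' (3) + 25 = 2 → 'c'
  'r' (17) + 25 = 16 → 'q'
  'o' (14) + 25 = 13 → 'n'
  'p' (15) + 25 = 14 → 'o'
Result = "cqno"


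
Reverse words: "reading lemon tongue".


Original: "reading lemon tongue"
Words (1..n): reading | lemon | tongue
Reversed (n..1): tongue | lemon | reading
Result = "tongue lemon reading"


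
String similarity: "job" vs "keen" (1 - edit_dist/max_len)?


Word 1: "job" (length 3)
Word 2: "keen" (length 4)
One optimal edit sequence:
  1. insert 'k'  (+1)
  2. substitute 'j' -> 'e'  (+1)
  3. substitute 'o' -> 'e'  (+1)
  4. substitute 'b' -> 'n'  (+1)
Edit distance = 4
Max length = max(3, 4) = 4
Similarity = 1 - 4/4
= 0.0000


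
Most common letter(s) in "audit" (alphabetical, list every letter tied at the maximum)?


Word: "audit"
Letter counts:
  'a': 1
  'd': 1
  'i': 1
  't': 1
  'u': 1
Maximum count = 1
Most frequent = 'a', 'd', 'i', 't', 'u' (1 time each)


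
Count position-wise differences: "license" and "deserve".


Comparing character by character (same length = 7):
  Pos 0: 'l' vs 'd' !=
  Pos 1: 'i' vs 'e' !=
  Pos 2: 'c' vs 's' !=
  Pos 3: 'e' vs 'e' =
  Pos 4: 'n' vs 'r' !=
  Pos 5: 's' vs 'v' !=
  Pos 6: 'e' vs 'e' =
Hamming distance = 5


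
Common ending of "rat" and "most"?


Word 1: "rat"
Word 2: "most"
Comparing from end:
  Pos -1: 't' == 't'
  Pos -2: 'a' != 's' (stop)
LCS = "t" (length 1)


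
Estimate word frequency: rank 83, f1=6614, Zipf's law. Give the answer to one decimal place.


Zipf's law: f(r) = f(1) / r
f(1) = 6614
f(83) = 6614 / 83
= 79.7 occurrences


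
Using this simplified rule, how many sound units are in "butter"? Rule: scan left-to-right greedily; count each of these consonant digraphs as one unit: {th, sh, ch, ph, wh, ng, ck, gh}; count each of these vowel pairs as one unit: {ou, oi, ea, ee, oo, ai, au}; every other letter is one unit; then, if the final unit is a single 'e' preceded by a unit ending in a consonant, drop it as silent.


Word: "butter" (6 letters)
Left-to-right scan:
  [1] 'b' (letter)
  [2] 'u' (letter)
  [3] 't' (letter)
  [4] 't' (letter)
  [5] 'e' (letter)
  [6] 'r' (letter)
Units from scan: 6
Sound units = 6 units


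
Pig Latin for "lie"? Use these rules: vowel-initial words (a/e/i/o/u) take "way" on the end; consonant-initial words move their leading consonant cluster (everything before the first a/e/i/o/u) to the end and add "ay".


Word: "lie"
Starts with consonant(s) → move to end, add 'ay'
Consonant cluster: "l"
Pig Latin = "ielay"


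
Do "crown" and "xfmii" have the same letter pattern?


Pattern of "crown": [0, 1, 2, 3, 4]
Pattern of "xfmii": [0, 1, 2, 3, 3]
Patterns do not match
Same pattern = No


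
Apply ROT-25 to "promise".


Word: "promise"
Shift: 25
Each letter → (letter + shift) mod 26:
  'p' (15) + 25 = 14 → 'o'
  'r' (17) + 25 = 16 → 'q'
  'o' (14) + 25 = 13 → 'n'
  'm' (12) + 25 = 11 → 'l'
  'i' (8) + 25 = 7 → 'h'
  's' (18) + 25 = 17 → 'r'
  'e' (4) + 25 = 3 → 'd'
Result = "oqnlhrd"


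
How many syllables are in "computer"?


Word: "computer"
Syllable breakdown: com-pu-ter
Counting: 3 parts
= 3 syllables


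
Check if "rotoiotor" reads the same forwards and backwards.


Word: "rotoiotor"
Reversed: "rotoiotor"
Forward == Backward? rotoiotor == rotoiotor
Palindrome = Yes


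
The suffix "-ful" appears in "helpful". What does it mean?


Suffix: -ful
Example: helpful (help + -ful)
Meaning = full of


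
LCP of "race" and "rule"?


Word 1: "race"
Word 2: "rule"
Comparing from start:
  Pos 0: 'r' == 'r'
  Pos 1: 'a' != 'u' (stop)
LCP = "r" (length 1)


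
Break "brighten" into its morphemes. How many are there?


Word: "brighten"
Morphemes: bright | -en
Each morpheme carries meaning
= 2 morphemes


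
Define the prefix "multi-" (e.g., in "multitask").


Prefix: multi-
Example: multitask (multi- + task)
Meaning = many


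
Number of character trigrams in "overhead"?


Word: "overhead" (length 8)
Number of 3-grams = length - 3 + 1 = 8 - 3 + 1
= 6


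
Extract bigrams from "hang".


Word: "hang" (length 4)
Number of bigrams = 4 - 2 + 1 = 3
  Position 0: "ha"
  Position 1: "an"
  Position 2: "ng"
Bigrams = "ha", "an", "ng"


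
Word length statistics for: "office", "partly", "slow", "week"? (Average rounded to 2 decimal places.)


Lengths: "office"=6, "partly"=6, "slow"=4, "week"=4
Sum = 20, Count = 4
Average = 20/4 = 5.00
= avg=5.00, min=4, max=6


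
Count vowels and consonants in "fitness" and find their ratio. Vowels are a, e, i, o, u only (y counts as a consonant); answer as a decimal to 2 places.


Word: "fitness"
Vowels (a,e,i,o,u): 2
Consonants: 5
Ratio = 2/5
= 0.40


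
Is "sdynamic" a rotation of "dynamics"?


Word: "dynamics", Candidate: "sdynamic"
Method: check if candidate is substring of word+word
"dynamicsdynamics" contains "sdynamic"? Yes
Is rotation = Yes


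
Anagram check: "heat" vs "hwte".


Word 1: "heat" → sorted: aeht
Word 2: "hwte" → sorted: ehtw
Same letters? aeht != ehtw
Anagram = No


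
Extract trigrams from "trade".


Word: "trade" (length 5)
Number of trigrams = 5 - 3 + 1 = 3
  Position 0: "tra"
  Position 1: "rad"
  Position 2: "ade"
Trigrams = "tra", "rad", "ade"


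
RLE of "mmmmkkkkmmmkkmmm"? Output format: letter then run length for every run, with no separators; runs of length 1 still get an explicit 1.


String: "mmmmkkkkmmmkkmmm"
Scanning for consecutive runs:
  'm' x 4
  'k' x 4
  'm' x 3
  'k' x 2
  'm' x 3
RLE = "m4k4m3k2m3"


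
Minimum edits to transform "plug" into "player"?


Word 1: "plug" (length 4)
Word 2: "player" (length 6)
One optimal edit sequence (insert/delete/substitute each cost 1):
  1. keep 'p'
  2. keep 'l'
  3. insert 'a'  (+1)
  4. insert 'y'  (+1)
  5. substitute 'u' -> 'e'  (+1)
  6. substitute 'g' -> 'r'  (+1)
Total edit operations: 4
Edit distance = 4


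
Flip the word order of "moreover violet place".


Original: "moreover violet place"
Words (1..n): moreover | violet | place
Reversed (n..1): place | violet | moreover
Result = "place violet moreover"


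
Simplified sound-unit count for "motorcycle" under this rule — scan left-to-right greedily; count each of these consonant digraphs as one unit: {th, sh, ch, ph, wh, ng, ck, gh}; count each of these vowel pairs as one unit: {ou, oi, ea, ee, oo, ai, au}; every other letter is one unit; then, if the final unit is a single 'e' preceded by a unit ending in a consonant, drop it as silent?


Word: "motorcycle" (10 letters)
Left-to-right scan:
  [1] 'm' (letter)
  [2] 'o' (letter)
  [3] 't' (letter)
  [4] 'o' (letter)
  [5] 'r' (letter)
  [6] 'c' (letter)
  [7] 'y' (letter)
  [8] 'c' (letter)
  [9] 'l' (letter)
  [10] 'e' (letter)
Units from scan: 10
Final unit is 'e' after a consonant -> drop as silent (-1)
Sound units = 9 units


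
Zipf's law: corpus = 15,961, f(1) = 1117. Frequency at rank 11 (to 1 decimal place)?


Zipf's law: f(r) = f(1) / r
f(1) = 1117
f(11) = 1117 / 11
= 101.5 occurrences


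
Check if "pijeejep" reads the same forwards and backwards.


Word: "pijeejep"
Reversed: "pejeejip"
Forward == Backward? pijeejep != pejeejip
Palindrome = No


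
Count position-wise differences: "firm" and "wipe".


Comparing character by character (same length = 4):
  Pos 0: 'f' vs 'w' !=
  Pos 1: 'i' vs 'i' =
  Pos 2: 'r' vs 'p' !=
  Pos 3: 'm' vs 'e' !=
Hamming distance = 3


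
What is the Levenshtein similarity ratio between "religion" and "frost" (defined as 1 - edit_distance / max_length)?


Word 1: "religion" (length 8)
Word 2: "frost" (length 5)
One optimal edit sequence:
  1. delete 'r'  (+1)
  2. delete 'e'  (+1)
  3. delete 'l'  (+1)
  4. substitute 'i' -> 'f'  (+1)
  5. substitute 'g' -> 'r'  (+1)
  6. substitute 'i' -> 'o'  (+1)
  7. substitute 'o' -> 's'  (+1)
  8. substitute 'n' -> 't'  (+1)
Edit distance = 8
Max length = max(8, 5) = 8
Similarity = 1 - 8/8
= 0.0000


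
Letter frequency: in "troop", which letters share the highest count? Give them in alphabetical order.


Word: "troop"
Letter counts:
  'o': 2
  'p': 1
  'r': 1
  't': 1
Maximum count = 2
Most frequent = 'o' (2 times each)


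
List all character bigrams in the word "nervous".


Word: "nervous" (length 7)
Number of bigrams = 7 - 2 + 1 = 6
  Position 0: "ne"
  Position 1: "er"
  Position 2: "rv"
  Position 3: "vo"
  Position 4: "ou"
  Position 5: "us"
Bigrams = "ne", "er", "rv", "vo", "ou", "us"


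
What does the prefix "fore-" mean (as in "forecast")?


Prefix: fore-
As in: forecast -> fore- + cast
Meaning = before


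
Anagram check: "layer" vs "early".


Word 1: "layer" → sorted: aelry
Word 2: "early" → sorted: aelry
Same letters? aelry == aelry
Anagram = Yes


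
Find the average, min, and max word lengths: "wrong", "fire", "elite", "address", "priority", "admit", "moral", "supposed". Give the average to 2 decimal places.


Lengths: "wrong"=5, "fire"=4, "elite"=5, "address"=7, "priority"=8, "admit"=5, "moral"=5, "supposed"=8
Sum = 47, Count = 8
Average = 47/8 = 5.88
= avg=5.88, min=4, max=8


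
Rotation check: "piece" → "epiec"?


Word: "piece", Candidate: "epiec"
Method: check if candidate is substring of word+word
"piecepiece" contains "epiec"? Yes
Is rotation = Yes


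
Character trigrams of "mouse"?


Word: "mouse" (length 5)
Number of trigrams = 5 - 3 + 1 = 3
  Position 0: "mou"
  Position 1: "ous"
  Position 2: "use"
Trigrams = "mou", "ous", "use"


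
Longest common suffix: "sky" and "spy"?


Word 1: "sky"
Word 2: "spy"
Comparing from end:
  Pos -1: 'y' == 'y'
  Pos -2: 'k' != 'p' (stop)
LCS = "y" (length 1)


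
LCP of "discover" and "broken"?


Word 1: "discover"
Word 2: "broken"
Comparing from start:
  Pos 0: 'd' != 'b' (stop)
LCP = "" (length 0)


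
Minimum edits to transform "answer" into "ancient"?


Word 1: "answer" (length 6)
Word 2: "ancient" (length 7)
One optimal edit sequence (insert/delete/substitute each cost 1):
  1. keep 'a'
  2. keep 'n'
  3. substitute 's' -> 'c'  (+1)
  4. substitute 'w' -> 'i'  (+1)
  5. keep 'e'
  6. insert 'n'  (+1)
  7. substitute 'r' -> 't'  (+1)
Total edit operations: 4
Edit distance = 4


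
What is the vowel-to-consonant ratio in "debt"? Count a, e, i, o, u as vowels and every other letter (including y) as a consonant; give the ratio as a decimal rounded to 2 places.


Word: "debt"
Vowels (a,e,i,o,u): 1
Consonants: 3
Ratio = 1/3
= 0.33


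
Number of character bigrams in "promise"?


Word: "promise" (length 7)
Number of 2-grams = length - 2 + 1 = 7 - 2 + 1
= 6


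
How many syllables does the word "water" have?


Word: "water"
Syllable breakdown: wa | ter
Counting: 2 parts
= 2 syllables


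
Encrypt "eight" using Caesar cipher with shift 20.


Word: "eight"
Shift: 20
Each letter → (letter + shift) mod 26:
  'e' (4) + 20 = 24 → 'y'
  'i' (8) + 20 = 2 → 'c'
  'g' (6) + 20 = 0 → 'a'
  'h' (7) + 20 = 1 → 'b'
  't' (19) + 20 = 13 → 'n'
Result = "ycabn"


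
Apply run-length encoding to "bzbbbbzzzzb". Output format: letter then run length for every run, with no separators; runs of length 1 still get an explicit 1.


String: "bzbbbbzzzzb"
Scanning for consecutive runs:
  'b' x 1
  'z' x 1
  'b' x 4
  'z' x 4
  'b' x 1
RLE = "b1z1b4z4b1"


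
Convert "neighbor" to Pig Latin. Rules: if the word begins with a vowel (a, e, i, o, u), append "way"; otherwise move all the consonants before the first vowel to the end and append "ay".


Word: "neighbor"
Starts with consonant(s) → move to end, add 'ay'
Consonant cluster: "n"
Pig Latin = "eighbornay"


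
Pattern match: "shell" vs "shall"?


Pattern of "shell": [0, 1, 2, 3, 3]
Pattern of "shall": [0, 1, 2, 3, 3]
Patterns match
Same pattern = Yes


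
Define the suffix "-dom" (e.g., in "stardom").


Suffix: -dom
Example: stardom = star + -dom
Meaning = state / realm


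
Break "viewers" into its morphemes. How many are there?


Word: "viewers"
Morphemes: view + -er + -s
Each morpheme carries meaning
= 3 morphemes


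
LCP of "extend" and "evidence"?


Word 1: "extend"
Word 2: "evidence"
Comparing from start:
  Pos 0: 'e' == 'e'
  Pos 1: 'x' != 'v' (stop)
LCP = "e" (length 1)


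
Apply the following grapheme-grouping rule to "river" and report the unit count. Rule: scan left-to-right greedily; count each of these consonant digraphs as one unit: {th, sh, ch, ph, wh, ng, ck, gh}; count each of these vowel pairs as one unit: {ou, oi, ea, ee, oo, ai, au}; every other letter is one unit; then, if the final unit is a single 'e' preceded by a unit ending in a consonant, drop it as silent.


Word: "river" (5 letters)
Left-to-right scan:
  [1] 'r' (letter)
  [2] 'i' (letter)
  [3] 'v' (letter)
  [4] 'e' (letter)
  [5] 'r' (letter)
Units from scan: 5
Sound units = 5 units


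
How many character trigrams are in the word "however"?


Word: "however" (length 7)
Number of 3-grams = length - 3 + 1 = 7 - 3 + 1
= 5


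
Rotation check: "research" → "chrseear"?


Word: "research", Candidate: "chrseear"
Method: check if candidate is substring of word+word
"researchresearch" contains "chrseear"? No
Is rotation = No


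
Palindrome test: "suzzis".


Word: "suzzis"
Reversed: "sizzus"
Forward == Backward? suzzis != sizzus
Palindrome = No


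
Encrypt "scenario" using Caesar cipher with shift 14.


Word: "scenario"
Shift: 14
Each letter → (letter + shift) mod 26:
  's' (18) + 14 = 6 → 'g'
  'c' (2) + 14 = 16 → 'q'
  'e' (4) + 14 = 18 → 's'
  'n' (13) + 14 = 1 → 'b'
  'a' (0) + 14 = 14 → 'o'
  'r' (17) + 14 = 5 → 'f'
  'i' (8) + 14 = 22 → 'w'
  'o' (14) + 14 = 2 → 'c'
Result = "gqsbofwc"


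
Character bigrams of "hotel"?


Word: "hotel" (length 5)
Number of bigrams = 5 - 2 + 1 = 4
  Position 0: "ho"
  Position 1: "ot"
  Position 2: "te"
  Position 3: "el"
Bigrams = "ho", "ot", "te", "el"


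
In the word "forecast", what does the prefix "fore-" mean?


Prefix: fore-
As in: forecast -> fore- + cast
Meaning = before


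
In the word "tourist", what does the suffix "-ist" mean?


Suffix: -ist
Example: tourist = tour + -ist
Meaning = one who practices


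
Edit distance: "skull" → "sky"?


Word 1: "skull" (length 5)
Word 2: "sky" (length 3)
One optimal edit sequence (insert/delete/substitute each cost 1):
  1. keep 's'
  2. keep 'k'
  3. delete 'u'  (+1)
  4. delete 'l'  (+1)
  5. substitute 'l' -> 'y'  (+1)
Total edit operations: 3
Edit distance = 3


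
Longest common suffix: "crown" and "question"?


Word 1: "crown"
Word 2: "question"
Comparing from end:
  Pos -1: 'n' == 'n'
  Pos -2: 'w' != 'o' (stop)
LCS = "n" (length 1)


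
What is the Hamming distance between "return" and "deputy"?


Comparing character by character (same length = 6):
  Pos 0: 'r' vs 'd' !=
  Pos 1: 'e' vs 'e' =
  Pos 2: 't' vs 'p' !=
  Pos 3: 'u' vs 'u' =
  Pos 4: 'r' vs 't' !=
  Pos 5: 'n' vs 'y' !=
Hamming distance = 4


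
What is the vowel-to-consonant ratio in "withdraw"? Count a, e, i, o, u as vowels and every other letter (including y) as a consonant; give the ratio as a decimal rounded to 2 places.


Word: "withdraw"
Vowels (a,e,i,o,u): 2
Consonants: 6
Ratio = 2/6
= 0.33


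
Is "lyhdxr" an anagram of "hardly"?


Word 1: "hardly" → sorted: adhlry
Word 2: "lyhdxr" → sorted: dhlrxy
Same letters? adhlry != dhlrxy
Anagram = No


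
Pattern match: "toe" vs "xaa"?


Pattern of "toe": [0, 1, 2]
Pattern of "xaa": [0, 1, 1]
Patterns do not match
Same pattern = No


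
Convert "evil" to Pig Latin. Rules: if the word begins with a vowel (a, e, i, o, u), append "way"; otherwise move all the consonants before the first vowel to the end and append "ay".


Word: "evil"
Starts with vowel → add 'way'
Pig Latin = "evilway"


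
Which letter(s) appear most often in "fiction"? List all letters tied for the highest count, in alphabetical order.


Word: "fiction"
Letter counts:
  'c': 1
  'f': 1
  'i': 2
  'n': 1
  'o': 1
  't': 1
Maximum count = 2
Most frequent = 'i' (2 times each)


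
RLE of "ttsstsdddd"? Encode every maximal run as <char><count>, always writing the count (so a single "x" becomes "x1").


String: "ttsstsdddd"
Scanning for consecutive runs:
  't' x 2
  's' x 2
  't' x 1
  's' x 1
  'd' x 4
RLE = "t2s2t1s1d4"


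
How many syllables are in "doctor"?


Word: "doctor"
Syllable breakdown: doc-tor
Counting: 2 parts
= 2 syllables


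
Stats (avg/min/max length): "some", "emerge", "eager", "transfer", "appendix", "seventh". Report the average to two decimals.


Lengths: "some"=4, "emerge"=6, "eager"=5, "transfer"=8, "appendix"=8, "seventh"=7
Sum = 38, Count = 6
Average = 38/6 = 6.33
= avg=6.33, min=4, max=8


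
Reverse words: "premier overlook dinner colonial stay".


Original: "premier overlook dinner colonial stay"
Words (1..n): premier | overlook | dinner | colonial | stay
Reversed (n..1): stay | colonial | dinner | overlook | premier
Result = "stay colonial dinner overlook premier"


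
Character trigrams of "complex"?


Word: "complex" (length 7)
Number of trigrams = 7 - 3 + 1 = 5
  Position 0: "com"
  Position 1: "omp"
  Position 2: "mpl"
  Position 3: "ple"
  Position 4: "lex"
Trigrams = "com", "omp", "mpl", "ple", "lex"


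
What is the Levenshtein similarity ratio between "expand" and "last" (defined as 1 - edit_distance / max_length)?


Word 1: "expand" (length 6)
Word 2: "last" (length 4)
One optimal edit sequence:
  1. delete 'e'  (+1)
  2. delete 'x'  (+1)
  3. substitute 'p' -> 'l'  (+1)
  4. keep 'a'
  5. substitute 'n' -> 's'  (+1)
  6. substitute 'd' -> 't'  (+1)
Edit distance = 5
Max length = max(6, 4) = 6
Similarity = 1 - 5/6
= 0.1667


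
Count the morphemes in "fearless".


Word: "fearless"
Morphemes: fear + -less
Each morpheme carries meaning
= 2 morphemes


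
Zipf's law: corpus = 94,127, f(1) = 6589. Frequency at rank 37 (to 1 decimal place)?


Zipf's law: f(r) = f(1) / r
f(1) = 6589
f(37) = 6589 / 37
= 178.1 occurrences


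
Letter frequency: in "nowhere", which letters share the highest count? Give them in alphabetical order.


Word: "nowhere"
Letter counts:
  'e': 2
  'h': 1
  'n': 1
  'o': 1
  'r': 1
  'w': 1
Maximum count = 2
Most frequent = 'e' (2 times each)


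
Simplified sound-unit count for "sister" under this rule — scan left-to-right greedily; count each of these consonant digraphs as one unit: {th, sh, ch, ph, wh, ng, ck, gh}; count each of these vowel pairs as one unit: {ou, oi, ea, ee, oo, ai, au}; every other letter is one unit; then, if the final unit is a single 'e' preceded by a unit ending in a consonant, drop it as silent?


Word: "sister" (6 letters)
Left-to-right scan:
  [1] 's' (letter)
  [2] 'i' (letter)
  [3] 's' (letter)
  [4] 't' (letter)
  [5] 'e' (letter)
  [6] 'r' (letter)
Units from scan: 6
Sound units = 6 units


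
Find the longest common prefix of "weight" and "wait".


Word 1: "weight"
Word 2: "wait"
Comparing from start:
  Pos 0: 'w' == 'w'
  Pos 1: 'e' != 'a' (stop)
LCP = "w" (length 1)


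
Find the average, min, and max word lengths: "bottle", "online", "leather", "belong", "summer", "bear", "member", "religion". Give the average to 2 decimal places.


Lengths: "bottle"=6, "online"=6, "leather"=7, "belong"=6, "summer"=6, "bear"=4, "member"=6, "religion"=8
Sum = 49, Count = 8
Average = 49/8 = 6.13
= avg=6.13, min=4, max=8


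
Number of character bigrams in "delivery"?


Word: "delivery" (length 8)
Number of 2-grams = length - 2 + 1 = 8 - 2 + 1
= 7


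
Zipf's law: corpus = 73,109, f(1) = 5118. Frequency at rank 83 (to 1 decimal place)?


Zipf's law: f(r) = f(1) / r
f(1) = 5118
f(83) = 5118 / 83
= 61.7 occurrences


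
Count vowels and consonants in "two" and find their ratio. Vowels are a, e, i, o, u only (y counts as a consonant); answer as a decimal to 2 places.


Word: "two"
Vowels (a,e,i,o,u): 1
Consonants: 2
Ratio = 1/2
= 0.50


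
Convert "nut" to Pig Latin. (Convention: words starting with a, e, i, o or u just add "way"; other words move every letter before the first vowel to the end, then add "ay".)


Word: "nut"
Starts with consonant(s) → move to end, add 'ay'
Consonant cluster: "n"
Pig Latin = "utnay"


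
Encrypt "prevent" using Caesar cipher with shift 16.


Word: "prevent"
Shift: 16
Each letter → (letter + shift) mod 26:
  'p' (15) + 16 = 5 → 'f'
  'r' (17) + 16 = 7 → 'h'
  'e' (4) + 16 = 20 → 'u'
  'v' (21) + 16 = 11 → 'l'
  'e' (4) + 16 = 20 → 'u'
  'n' (13) + 16 = 3 → 'd'
  't' (19) + 16 = 9 → 'j'
Result = "fhuludj"


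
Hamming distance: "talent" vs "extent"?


Comparing character by character (same length = 6):
  Pos 0: 't' vs 'e' !=
  Pos 1: 'a' vs 'x' !=
  Pos 2: 'l' vs 't' !=
  Pos 3: 'e' vs 'e' =
  Pos 4: 'n' vs 'n' =
  Pos 5: 't' vs 't' =
Hamming distance = 3


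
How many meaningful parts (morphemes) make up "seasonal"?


Word: "seasonal"
Morphemes: season / -al
Each morpheme carries meaning
= 2 morphemes


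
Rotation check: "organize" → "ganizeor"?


Word: "organize", Candidate: "ganizeor"
Method: check if candidate is substring of word+word
"organizeorganize" contains "ganizeor"? Yes
Is rotation = Yes


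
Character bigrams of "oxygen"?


Word: "oxygen" (length 6)
Number of bigrams = 6 - 2 + 1 = 5
  Position 0: "ox"
  Position 1: "xy"
  Position 2: "yg"
  Position 3: "ge"
  Position 4: "en"
Bigrams = "ox", "xy", "yg", "ge", "en"


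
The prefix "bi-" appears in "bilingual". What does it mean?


Prefix: bi-
Example: bilingual (bi- + lingual)
Meaning = two


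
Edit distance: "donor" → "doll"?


Word 1: "donor" (length 5)
Word 2: "doll" (length 4)
One optimal edit sequence (insert/delete/substitute each cost 1):
  1. keep 'd'
  2. keep 'o'
  3. delete 'n'  (+1)
  4. substitute 'o' -> 'l'  (+1)
  5. substitute 'r' -> 'l'  (+1)
Total edit operations: 3
Edit distance = 3


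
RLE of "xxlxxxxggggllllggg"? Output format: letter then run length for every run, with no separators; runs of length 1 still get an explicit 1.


String: "xxlxxxxggggllllggg"
Scanning for consecutive runs:
  'x' x 2
  'l' x 1
  'x' x 4
  'g' x 4
  'l' x 4
  'g' x 3
RLE = "x2l1x4g4l4g3"


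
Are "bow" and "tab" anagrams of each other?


Word 1: "bow" → sorted: bow
Word 2: "tab" → sorted: abt
Same letters? bow != abt
Anagram = No


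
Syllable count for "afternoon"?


Word: "afternoon"
Syllable breakdown: af · ter · noon
Counting: 3 parts
= 3 syllables


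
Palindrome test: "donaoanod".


Word: "donaoanod"
Reversed: "donaoanod"
Forward == Backward? donaoanod == donaoanod
Palindrome = Yes


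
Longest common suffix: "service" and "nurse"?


Word 1: "service"
Word 2: "nurse"
Comparing from end:
  Pos -1: 'e' == 'e'
  Pos -2: 'c' != 's' (stop)
LCS = "e" (length 1)


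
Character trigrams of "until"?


Word: "until" (length 5)
Number of trigrams = 5 - 3 + 1 = 3
  Position 0: "unt"
  Position 1: "nti"
  Position 2: "til"
Trigrams = "unt", "nti", "til"


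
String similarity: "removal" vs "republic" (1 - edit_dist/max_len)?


Word 1: "removal" (length 7)
Word 2: "republic" (length 8)
One optimal edit sequence:
  1. keep 'r'
  2. keep 'e'
  3. insert 'p'  (+1)
  4. substitute 'm' -> 'u'  (+1)
  5. substitute 'o' -> 'b'  (+1)
  6. substitute 'v' -> 'l'  (+1)
  7. substitute 'a' -> 'i'  (+1)
  8. substitute 'l' -> 'c'  (+1)
Edit distance = 6
Max length = max(7, 8) = 8
Similarity = 1 - 6/8
= 0.2500


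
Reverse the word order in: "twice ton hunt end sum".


Original: "twice ton hunt end sum"
Words (1..n): twice | ton | hunt | end | sum
Reversed (n..1): sum | end | hunt | ton | twice
Result = "sum end hunt ton twice"


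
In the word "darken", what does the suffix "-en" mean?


Suffix: -en
Example: darken (dark + -en)
Meaning = to make / become


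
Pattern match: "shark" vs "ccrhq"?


Pattern of "shark": [0, 1, 2, 3, 4]
Pattern of "ccrhq": [0, 0, 1, 2, 3]
Patterns do not match
Same pattern = No


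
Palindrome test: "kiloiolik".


Word: "kiloiolik"
Reversed: "kiloiolik"
Forward == Backward? kiloiolik == kiloiolik
Palindrome = Yes


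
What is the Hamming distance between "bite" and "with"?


Comparing character by character (same length = 4):
  Pos 0: 'b' vs 'w' !=
  Pos 1: 'i' vs 'i' =
  Pos 2: 't' vs 't' =
  Pos 3: 'e' vs 'h' !=
Hamming distance = 2


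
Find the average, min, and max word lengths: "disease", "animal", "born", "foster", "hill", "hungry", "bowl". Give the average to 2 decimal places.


Lengths: "disease"=7, "animal"=6, "born"=4, "foster"=6, "hill"=4, "hungry"=6, "bowl"=4
Sum = 37, Count = 7
Average = 37/7 = 5.29
= avg=5.29, min=4, max=7


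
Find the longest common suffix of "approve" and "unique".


Word 1: "approve"
Word 2: "unique"
Comparing from end:
  Pos -1: 'e' == 'e'
  Pos -2: 'v' != 'u' (stop)
LCS = "e" (length 1)


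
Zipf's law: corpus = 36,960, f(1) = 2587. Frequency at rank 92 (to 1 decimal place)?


Zipf's law: f(r) = f(1) / r
f(1) = 2587
f(92) = 2587 / 92
= 28.1 occurrences


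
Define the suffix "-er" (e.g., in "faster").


Suffix: -er
Example: faster (fast + -er)
Meaning = one who / more


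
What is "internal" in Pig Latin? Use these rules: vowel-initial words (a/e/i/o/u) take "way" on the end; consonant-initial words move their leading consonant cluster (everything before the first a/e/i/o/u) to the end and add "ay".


Word: "internal"
Starts with vowel → add 'way'
Pig Latin = "internalway"


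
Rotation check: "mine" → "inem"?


Word: "mine", Candidate: "inem"
Method: check if candidate is substring of word+word
"minemine" contains "inem"? Yes
Is rotation = Yes


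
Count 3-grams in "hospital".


Word: "hospital" (length 8)
Number of 3-grams = length - 3 + 1 = 8 - 3 + 1
= 6


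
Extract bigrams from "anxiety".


Word: "anxiety" (length 7)
Number of bigrams = 7 - 2 + 1 = 6
  Position 0: "an"
  Position 1: "nx"
  Position 2: "xi"
  Position 3: "ie"
  Position 4: "et"
  Position 5: "ty"
Bigrams = "an", "nx", "xi", "ie", "et", "ty"


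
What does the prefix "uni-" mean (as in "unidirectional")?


Prefix: uni-
Example: unidirectional = uni- + directional
Meaning = one


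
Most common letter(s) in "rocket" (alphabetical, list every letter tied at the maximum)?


Word: "rocket"
Letter counts:
  'c': 1
  'e': 1
  'k': 1
  'o': 1
  'r': 1
  't': 1
Maximum count = 1
Most frequent = 'c', 'e', 'k', 'o', 'r', 't' (1 time each)


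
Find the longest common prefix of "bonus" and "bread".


Word 1: "bonus"
Word 2: "bread"
Comparing from start:
  Pos 0: 'b' == 'b'
  Pos 1: 'o' != 'r' (stop)
LCP = "b" (length 1)


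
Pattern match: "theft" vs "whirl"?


Pattern of "theft": [0, 1, 2, 3, 0]
Pattern of "whirl": [0, 1, 2, 3, 4]
Patterns do not match
Same pattern = No


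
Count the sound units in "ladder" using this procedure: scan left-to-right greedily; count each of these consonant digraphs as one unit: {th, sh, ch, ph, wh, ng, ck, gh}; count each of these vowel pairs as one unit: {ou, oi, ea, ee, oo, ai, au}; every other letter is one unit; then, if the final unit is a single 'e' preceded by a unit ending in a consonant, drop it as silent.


Word: "ladder" (6 letters)
Left-to-right scan:
  [1] 'l' (letter)
  [2] 'a' (letter)
  [3] 'd' (letter)
  [4] 'd' (letter)
  [5] 'e' (letter)
  [6] 'r' (letter)
Units from scan: 6
Sound units = 6 units


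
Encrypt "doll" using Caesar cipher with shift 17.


Word: "doll"
Shift: 17
Each letter → (letter + shift) mod 26:
  'd' (3) + 17 = 20 → 'u'
  'o' (14) + 17 = 5 → 'f'
  'l' (11) + 17 = 2 → 'c'
  'l' (11) + 17 = 2 → 'c'
Result = "ufcc"


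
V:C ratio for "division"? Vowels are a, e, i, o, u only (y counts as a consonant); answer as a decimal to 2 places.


Word: "division"
Vowels (a,e,i,o,u): 4
Consonants: 4
Ratio = 4/4
= 1.00


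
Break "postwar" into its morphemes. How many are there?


Word: "postwar"
Morphemes: post- + war
Each morpheme carries meaning
= 2 morphemes


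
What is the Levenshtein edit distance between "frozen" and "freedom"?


Word 1: "frozen" (length 6)
Word 2: "freedom" (length 7)
One optimal edit sequence (insert/delete/substitute each cost 1):
  1. keep 'f'
  2. keep 'r'
  3. insert 'e'  (+1)
  4. substitute 'o' -> 'e'  (+1)
  5. substitute 'z' -> 'd'  (+1)
  6. substitute 'e' -> 'o'  (+1)
  7. substitute 'n' -> 'm'  (+1)
Total edit operations: 5
Edit distance = 5


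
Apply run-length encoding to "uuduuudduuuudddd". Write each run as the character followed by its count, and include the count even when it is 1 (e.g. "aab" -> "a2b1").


String: "uuduuudduuuudddd"
Scanning for consecutive runs:
  'u' x 2
  'd' x 1
  'u' x 3
  'd' x 2
  'u' x 4
  'd' x 4
RLE = "u2d1u3d2u4d4"


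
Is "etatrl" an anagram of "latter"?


Word 1: "latter" → sorted: aelrtt
Word 2: "etatrl" → sorted: aelrtt
Same letters? aelrtt == aelrtt
Anagram = Yes


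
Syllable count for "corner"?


Word: "corner"
Syllable breakdown: cor-ner
Counting: 2 parts
= 2 syllables


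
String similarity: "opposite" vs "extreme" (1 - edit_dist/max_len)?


Word 1: "opposite" (length 8)
Word 2: "extreme" (length 7)
One optimal edit sequence:
  1. delete 'o'  (+1)
  2. substitute 'p' -> 'e'  (+1)
  3. substitute 'p' -> 'x'  (+1)
  4. substitute 'o' -> 't'  (+1)
  5. substitute 's' -> 'r'  (+1)
  6. substitute 'i' -> 'e'  (+1)
  7. substitute 't' -> 'm'  (+1)
  8. keep 'e'
Edit distance = 7
Max length = max(8, 7) = 8
Similarity = 1 - 7/8
= 0.1250


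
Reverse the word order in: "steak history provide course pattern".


Original: "steak history provide course pattern"
Words (1..n): steak | history | provide | course | pattern
Reversed (n..1): pattern | course | provide | history | steak
Result = "pattern course provide history steak"


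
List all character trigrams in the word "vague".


Word: "vague" (length 5)
Number of trigrams = 5 - 3 + 1 = 3
  Position 0: "vag"
  Position 1: "agu"
  Position 2: "gue"
Trigrams = "vag", "agu", "gue"


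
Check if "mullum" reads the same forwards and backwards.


Word: "mullum"
Reversed: "mullum"
Forward == Backward? mullum == mullum
Palindrome = Yes


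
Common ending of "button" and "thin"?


Word 1: "button"
Word 2: "thin"
Comparing from end:
  Pos -1: 'n' == 'n'
  Pos -2: 'o' != 'i' (stop)
LCS = "n" (length 1)


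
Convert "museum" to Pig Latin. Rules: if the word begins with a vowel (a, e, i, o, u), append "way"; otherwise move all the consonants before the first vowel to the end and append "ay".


Word: "museum"
Starts with consonant(s) → move to end, add 'ay'
Consonant cluster: "m"
Pig Latin = "useummay"


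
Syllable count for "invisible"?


Word: "invisible"
Syllable breakdown: in-vis-i-ble
Counting: 4 parts
= 4 syllables


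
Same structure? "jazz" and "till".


Pattern of "jazz": [0, 1, 2, 2]
Pattern of "till": [0, 1, 2, 2]
Patterns match
Same pattern = Yes


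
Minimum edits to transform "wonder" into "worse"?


Word 1: "wonder" (length 6)
Word 2: "worse" (length 5)
One optimal edit sequence (insert/delete/substitute each cost 1):
  1. keep 'w'
  2. keep 'o'
  3. substitute 'n' -> 'r'  (+1)
  4. substitute 'd' -> 's'  (+1)
  5. keep 'e'
  6. delete 'r'  (+1)
Total edit operations: 3
Edit distance = 3


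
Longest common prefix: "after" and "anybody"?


Word 1: "after"
Word 2: "anybody"
Comparing from start:
  Pos 0: 'a' == 'a'
  Pos 1: 'f' != 'n' (stop)
LCP = "a" (length 1)


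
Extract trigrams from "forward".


Word: "forward" (length 7)
Number of trigrams = 7 - 3 + 1 = 5
  Position 0: "for"
  Position 1: "orw"
  Position 2: "rwa"
  Position 3: "war"
  Position 4: "ard"
Trigrams = "for", "orw", "rwa", "war", "ard"


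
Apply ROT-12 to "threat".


Word: "threat"
Shift: 12
Each letter → (letter + shift) mod 26:
  't' (19) + 12 = 5 → 'f'
  'h' (7) + 12 = 19 → 't'
  'r' (17) + 12 = 3 → 'd'
  'e' (4) + 12 = 16 → 'q'
  'a' (0) + 12 = 12 → 'm'
  't' (19) + 12 = 5 → 'f'
Result = "ftdqmf"


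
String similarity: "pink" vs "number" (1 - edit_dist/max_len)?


Word 1: "pink" (length 4)
Word 2: "number" (length 6)
One optimal edit sequence:
  1. insert 'n'  (+1)
  2. insert 'u'  (+1)
  3. substitute 'p' -> 'm'  (+1)
  4. substitute 'i' -> 'b'  (+1)
  5. substitute 'n' -> 'e'  (+1)
  6. substitute 'k' -> 'r'  (+1)
Edit distance = 6
Max length = max(4, 6) = 6
Similarity = 1 - 6/6
= 0.0000


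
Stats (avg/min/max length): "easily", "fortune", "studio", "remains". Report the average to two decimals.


Lengths: "easily"=6, "fortune"=7, "studio"=6, "remains"=7
Sum = 26, Count = 4
Average = 26/4 = 6.50
= avg=6.50, min=6, max=7


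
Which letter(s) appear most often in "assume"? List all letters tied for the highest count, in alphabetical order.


Word: "assume"
Letter counts:
  'a': 1
  'e': 1
  'm': 1
  's': 2
  'u': 1
Maximum count = 2
Most frequent = 's' (2 times each)


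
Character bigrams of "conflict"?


Word: "conflict" (length 8)
Number of bigrams = 8 - 2 + 1 = 7
  Position 0: "co"
  Position 1: "on"
  Position 2: "nf"
  Position 3: "fl"
  Position 4: "li"
  Position 5: "ic"
  Position 6: "ct"
Bigrams = "co", "on", "nf", "fl", "li", "ic", "ct"


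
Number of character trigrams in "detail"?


Word: "detail" (length 6)
Number of 3-grams = length - 3 + 1 = 6 - 3 + 1
= 4


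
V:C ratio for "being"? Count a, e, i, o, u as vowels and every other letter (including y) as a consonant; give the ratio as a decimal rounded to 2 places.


Word: "being"
Vowels (a,e,i,o,u): 2
Consonants: 3
Ratio = 2/3
= 0.67


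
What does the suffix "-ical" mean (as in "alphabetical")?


Suffix: -ical
Example: alphabetical (alphabet + -ical)
Meaning = relating to


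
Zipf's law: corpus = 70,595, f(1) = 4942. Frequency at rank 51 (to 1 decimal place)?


Zipf's law: f(r) = f(1) / r
f(1) = 4942
f(51) = 4942 / 51
= 96.9 occurrences


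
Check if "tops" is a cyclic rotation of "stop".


Word: "stop", Candidate: "tops"
Method: check if candidate is substring of word+word
"stopstop" contains "tops"? Yes
Is rotation = Yes


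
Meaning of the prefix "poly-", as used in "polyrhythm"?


Prefix: poly-
Example: polyrhythm = poly- + rhythm
Meaning = many


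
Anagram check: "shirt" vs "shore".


Word 1: "shirt" → sorted: hirst
Word 2: "shore" → sorted: ehors
Same letters? hirst != ehors
Anagram = No


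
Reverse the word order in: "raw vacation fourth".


Original: "raw vacation fourth"
Words (1..n): raw | vacation | fourth
Reversed (n..1): fourth | vacation | raw
Result = "fourth vacation raw"


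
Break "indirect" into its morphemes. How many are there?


Word: "indirect"
Morphemes: in- + direct
Each morpheme carries meaning
= 2 morphemes


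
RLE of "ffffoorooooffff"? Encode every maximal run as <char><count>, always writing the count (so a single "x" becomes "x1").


String: "ffffoorooooffff"
Scanning for consecutive runs:
  'f' x 4
  'o' x 2
  'r' x 1
  'o' x 4
  'f' x 4
RLE = "f4o2r1o4f4"


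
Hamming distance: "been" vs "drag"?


Comparing character by character (same length = 4):
  Pos 0: 'b' vs 'd' !=
  Pos 1: 'e' vs 'r' !=
  Pos 2: 'e' vs 'a' !=
  Pos 3: 'n' vs 'g' !=
Hamming distance = 4


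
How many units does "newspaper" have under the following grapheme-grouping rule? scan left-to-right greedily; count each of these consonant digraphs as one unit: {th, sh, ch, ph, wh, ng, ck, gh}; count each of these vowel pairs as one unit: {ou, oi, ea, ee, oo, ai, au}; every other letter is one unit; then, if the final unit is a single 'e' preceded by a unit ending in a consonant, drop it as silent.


Word: "newspaper" (9 letters)
Left-to-right scan:
  1. 'n' (letter)
  2. 'e' (letter)
  3. 'w' (letter)
  4. 's' (letter)
  5. 'p' (letter)
  6. 'a' (letter)
  7. 'p' (letter)
  8. 'e' (letter)
  9. 'r' (letter)
Units from scan: 9
Sound units = 9 units


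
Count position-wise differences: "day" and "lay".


Comparing character by character (same length = 3):
  Pos 0: 'd' vs 'l' !=
  Pos 1: 'a' vs 'a' =
  Pos 2: 'y' vs 'y' =
Hamming distance = 1


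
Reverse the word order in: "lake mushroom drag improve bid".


Original: "lake mushroom drag improve bid"
Words (1..n): lake | mushroom | drag | improve | bid
Reversed (n..1): bid | improve | drag | mushroom | lake
Result = "bid improve drag mushroom lake"


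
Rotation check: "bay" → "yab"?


Word: "bay", Candidate: "yab"
Method: check if candidate is substring of word+word
"baybay" contains "yab"? No
Is rotation = No


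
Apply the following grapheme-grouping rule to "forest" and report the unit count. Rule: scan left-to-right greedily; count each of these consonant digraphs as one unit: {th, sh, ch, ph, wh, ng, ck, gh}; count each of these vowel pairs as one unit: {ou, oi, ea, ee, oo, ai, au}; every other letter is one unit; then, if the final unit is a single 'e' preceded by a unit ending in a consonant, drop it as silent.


Word: "forest" (6 letters)
Left-to-right scan:
  1. 'f' (letter)
  2. 'o' (letter)
  3. 'r' (letter)
  4. 'e' (letter)
  5. 's' (letter)
  6. 't' (letter)
Units from scan: 6
Sound units = 6 units


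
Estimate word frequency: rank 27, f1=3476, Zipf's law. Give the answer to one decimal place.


Zipf's law: f(r) = f(1) / r
f(1) = 3476
f(27) = 3476 / 27
= 128.7 occurrences


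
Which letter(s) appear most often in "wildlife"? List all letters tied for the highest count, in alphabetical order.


Word: "wildlife"
Letter counts:
  'd': 1
  'e': 1
  'f': 1
  'i': 2
  'l': 2
  'w': 1
Maximum count = 2
Most frequent = 'i', 'l' (2 times each)


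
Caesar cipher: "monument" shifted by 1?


Word: "monument"
Shift: 1
Each letter → (letter + shift) mod 26:
  'm' (12) + 1 = 13 → 'n'
  'o' (14) + 1 = 15 → 'p'
  'n' (13) + 1 = 14 → 'o'
  'u' (20) + 1 = 21 → 'v'
  'm' (12) + 1 = 13 → 'n'
  'e' (4) + 1 = 5 → 'f'
  'n' (13) + 1 = 14 → 'o'
  't' (19) + 1 = 20 → 'u'
Result = "npovnfou"


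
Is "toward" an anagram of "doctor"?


Word 1: "doctor" → sorted: cdoort
Word 2: "toward" → sorted: adortw
Same letters? cdoort != adortw
Anagram = No


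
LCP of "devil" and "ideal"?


Word 1: "devil"
Word 2: "ideal"
Comparing from start:
  Pos 0: 'd' != 'i' (stop)
LCP = "" (length 0)


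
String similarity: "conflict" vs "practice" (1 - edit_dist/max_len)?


Word 1: "conflict" (length 8)
Word 2: "practice" (length 8)
One optimal edit sequence:
  1. substitute 'c' -> 'p'  (+1)
  2. substitute 'o' -> 'r'  (+1)
  3. substitute 'n' -> 'a'  (+1)
  4. substitute 'f' -> 'c'  (+1)
  5. substitute 'l' -> 't'  (+1)
  6. keep 'i'
  7. keep 'c'
  8. substitute 't' -> 'e'  (+1)
Edit distance = 6
Max length = max(8, 8) = 8
Similarity = 1 - 6/8
= 0.2500
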